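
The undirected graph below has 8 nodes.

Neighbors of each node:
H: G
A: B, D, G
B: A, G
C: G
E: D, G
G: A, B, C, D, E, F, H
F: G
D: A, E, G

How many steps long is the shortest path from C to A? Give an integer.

2

One shortest route is C – G – A, which uses 2 edges, and C and A are not directly tied, so nothing shorter exists. So d(C,A) = 2.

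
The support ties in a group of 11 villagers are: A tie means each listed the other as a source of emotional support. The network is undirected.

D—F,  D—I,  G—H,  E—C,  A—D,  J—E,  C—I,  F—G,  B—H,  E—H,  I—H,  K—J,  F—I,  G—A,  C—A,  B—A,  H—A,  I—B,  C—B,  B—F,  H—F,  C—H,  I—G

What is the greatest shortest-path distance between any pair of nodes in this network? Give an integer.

Eccentricity of each node (its greatest distance to any other): A:4, B:4, C:3, D:5, E:3, F:4, G:4, H:3, I:4, J:4, K:5.
The maximum eccentricity is 5, realized for instance by the pair K–D via K – J – E – H – F – D. So the diameter is 5.

5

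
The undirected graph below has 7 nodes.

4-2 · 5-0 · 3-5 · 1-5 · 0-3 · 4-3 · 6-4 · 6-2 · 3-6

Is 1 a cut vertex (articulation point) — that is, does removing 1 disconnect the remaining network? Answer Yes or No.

Even without 1, every remaining node can still reach every other (the residual graph is connected), so 1 is not a cut vertex.

No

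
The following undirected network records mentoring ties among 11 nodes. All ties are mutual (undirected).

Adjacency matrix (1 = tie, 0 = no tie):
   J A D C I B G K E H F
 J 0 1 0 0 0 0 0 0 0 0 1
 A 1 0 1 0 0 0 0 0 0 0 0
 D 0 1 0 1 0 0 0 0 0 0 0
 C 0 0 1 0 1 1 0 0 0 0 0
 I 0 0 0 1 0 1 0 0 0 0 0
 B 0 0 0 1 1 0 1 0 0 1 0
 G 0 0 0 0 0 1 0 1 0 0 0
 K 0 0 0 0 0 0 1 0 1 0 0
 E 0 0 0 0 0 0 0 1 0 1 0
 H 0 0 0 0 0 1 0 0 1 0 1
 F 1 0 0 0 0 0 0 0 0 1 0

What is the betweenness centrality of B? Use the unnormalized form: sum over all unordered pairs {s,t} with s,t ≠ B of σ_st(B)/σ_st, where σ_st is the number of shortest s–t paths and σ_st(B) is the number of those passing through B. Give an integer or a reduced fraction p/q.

19

Pairs whose geodesics pass through B — J–I: 1/2; J–G: 1; A–G: 1; A–K: 1/2; D–G: 1; D–K: 1; D–E: 1; D–H: 1; C–G: 1; C–K: 1; C–E: 1; C–H: 1; C–F: 1; I–G: 1 … (+6 more pairs).
All other pairs contribute 0.
Summing the contributions gives betweenness(B) = 19.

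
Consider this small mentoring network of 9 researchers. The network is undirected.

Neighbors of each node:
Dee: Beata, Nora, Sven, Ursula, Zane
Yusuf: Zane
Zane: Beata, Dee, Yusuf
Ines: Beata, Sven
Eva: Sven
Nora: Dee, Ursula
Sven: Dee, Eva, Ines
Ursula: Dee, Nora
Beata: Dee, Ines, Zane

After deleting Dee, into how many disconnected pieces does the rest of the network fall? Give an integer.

2

Without Dee, the remaining ties split the others into: {Beata, Eva, Ines, Sven, Yusuf, Zane}; {Nora, Ursula}.
That's 2 separate components.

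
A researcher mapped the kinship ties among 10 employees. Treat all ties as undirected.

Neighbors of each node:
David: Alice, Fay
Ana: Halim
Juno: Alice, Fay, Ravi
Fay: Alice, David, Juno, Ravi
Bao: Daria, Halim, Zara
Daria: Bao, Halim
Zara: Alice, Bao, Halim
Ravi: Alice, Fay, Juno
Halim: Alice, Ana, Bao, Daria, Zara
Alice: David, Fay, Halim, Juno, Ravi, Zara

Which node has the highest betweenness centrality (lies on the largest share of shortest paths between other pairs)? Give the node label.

Unnormalized betweenness of each node: Alice:21, Ana:0, Bao:1/2, Daria:0, David:0, Fay:1, Halim:16, Juno:0, Ravi:0, Zara:5/2.
Alice has the largest value, 21, making it the main broker — the node through which the most shortest paths run.

Alice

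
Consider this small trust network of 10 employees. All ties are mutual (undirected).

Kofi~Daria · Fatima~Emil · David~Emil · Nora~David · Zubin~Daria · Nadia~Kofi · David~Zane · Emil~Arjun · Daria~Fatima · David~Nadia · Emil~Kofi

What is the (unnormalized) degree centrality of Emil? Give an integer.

4

Emil is directly tied to Arjun, David, Fatima, and Kofi. That is 4 neighbors, so the degree of Emil is 4.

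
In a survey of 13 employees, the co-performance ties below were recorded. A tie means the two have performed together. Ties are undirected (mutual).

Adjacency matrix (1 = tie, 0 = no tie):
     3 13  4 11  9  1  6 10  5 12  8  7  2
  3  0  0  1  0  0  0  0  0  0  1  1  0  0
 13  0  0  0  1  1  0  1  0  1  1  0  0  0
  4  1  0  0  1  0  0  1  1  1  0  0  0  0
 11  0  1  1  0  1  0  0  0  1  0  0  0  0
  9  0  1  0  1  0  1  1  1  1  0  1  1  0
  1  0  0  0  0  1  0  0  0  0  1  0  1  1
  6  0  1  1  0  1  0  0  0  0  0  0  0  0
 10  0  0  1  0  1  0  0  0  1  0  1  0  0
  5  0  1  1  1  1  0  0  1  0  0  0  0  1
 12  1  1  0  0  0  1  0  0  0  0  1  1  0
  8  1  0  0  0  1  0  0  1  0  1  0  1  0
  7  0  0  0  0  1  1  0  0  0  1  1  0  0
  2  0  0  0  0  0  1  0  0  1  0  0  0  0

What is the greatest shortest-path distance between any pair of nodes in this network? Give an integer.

Eccentricity of each node (its greatest distance to any other): 1:3, 2:3, 3:3, 4:3, 5:2, 6:3, 7:3, 8:3, 9:2, 10:2, 11:2, 12:2, 13:2.
The maximum eccentricity is 3, realized for instance by the pair 3–2 via 3 – 4 – 5 – 2. So the diameter is 3.

3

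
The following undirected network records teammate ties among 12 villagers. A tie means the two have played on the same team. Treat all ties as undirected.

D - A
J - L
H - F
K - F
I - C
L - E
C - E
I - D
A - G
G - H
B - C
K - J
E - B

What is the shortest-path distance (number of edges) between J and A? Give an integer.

One shortest route is J – K – F – H – G – A, which uses 5 edges, and at distance 4 from J we only reach {G, I}, which does not include A. So d(J,A) = 5.

5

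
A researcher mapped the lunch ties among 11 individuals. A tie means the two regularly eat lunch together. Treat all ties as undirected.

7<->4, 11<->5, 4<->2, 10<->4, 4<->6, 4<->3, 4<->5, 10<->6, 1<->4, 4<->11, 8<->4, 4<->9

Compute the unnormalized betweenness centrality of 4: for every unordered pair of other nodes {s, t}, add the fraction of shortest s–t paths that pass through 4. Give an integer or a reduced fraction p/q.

43

Pairs whose geodesics pass through 4 — 1–10: 1; 1–8: 1; 1–9: 1; 1–2: 1; 1–11: 1; 1–6: 1; 1–7: 1; 1–3: 1; 1–5: 1; 10–8: 1; 10–9: 1; 10–2: 1; 10–11: 1; 10–7: 1 … (+29 more pairs).
All other pairs contribute 0.
Summing the contributions gives betweenness(4) = 43.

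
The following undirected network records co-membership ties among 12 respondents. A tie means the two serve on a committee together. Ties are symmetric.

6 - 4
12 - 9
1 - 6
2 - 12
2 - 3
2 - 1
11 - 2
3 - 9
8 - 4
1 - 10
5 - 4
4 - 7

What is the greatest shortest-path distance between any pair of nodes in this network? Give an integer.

Eccentricity of each node (its greatest distance to any other): 1:3, 2:4, 3:5, 4:5, 5:6, 6:4, 7:6, 8:6, 9:6, 10:4, 11:5, 12:5.
The maximum eccentricity is 6, realized for instance by the pair 8–9 via 8 – 4 – 6 – 1 – 2 – 3 – 9. So the diameter is 6.

6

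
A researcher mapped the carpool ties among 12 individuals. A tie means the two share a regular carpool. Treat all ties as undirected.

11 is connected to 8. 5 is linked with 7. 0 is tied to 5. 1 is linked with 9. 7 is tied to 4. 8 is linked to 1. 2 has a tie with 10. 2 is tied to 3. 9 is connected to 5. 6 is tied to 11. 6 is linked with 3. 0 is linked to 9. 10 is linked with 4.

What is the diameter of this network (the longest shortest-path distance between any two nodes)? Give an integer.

Eccentricity of each node (its greatest distance to any other): 0:6, 1:5, 2:5, 3:6, 4:5, 5:5, 6:5, 7:5, 8:5, 9:5, 10:5, 11:5.
The maximum eccentricity is 6, realized for instance by the pair 0–3 via 0 – 5 – 7 – 4 – 10 – 2 – 3. So the diameter is 6.

6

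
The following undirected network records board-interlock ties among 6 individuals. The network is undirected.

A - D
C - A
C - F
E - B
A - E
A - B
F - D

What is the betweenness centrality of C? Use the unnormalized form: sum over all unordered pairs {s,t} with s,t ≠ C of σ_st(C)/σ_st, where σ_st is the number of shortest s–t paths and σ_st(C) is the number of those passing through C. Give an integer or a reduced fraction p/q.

Pairs whose geodesics pass through C — F–B: 1/2; F–A: 1/2; F–E: 1/2.
All other pairs contribute 0.
Summing the contributions gives betweenness(C) = 3/2.

3/2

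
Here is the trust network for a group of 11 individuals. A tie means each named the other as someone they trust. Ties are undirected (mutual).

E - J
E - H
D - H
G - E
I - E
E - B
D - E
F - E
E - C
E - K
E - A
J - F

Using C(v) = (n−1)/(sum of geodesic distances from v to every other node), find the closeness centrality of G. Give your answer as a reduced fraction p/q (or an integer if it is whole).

10/19

Distances from G: A:2, B:2, C:2, D:2, E:1, F:2, H:2, I:2, J:2, K:2. Sum = 19.
n = 11, so closeness = 10/19.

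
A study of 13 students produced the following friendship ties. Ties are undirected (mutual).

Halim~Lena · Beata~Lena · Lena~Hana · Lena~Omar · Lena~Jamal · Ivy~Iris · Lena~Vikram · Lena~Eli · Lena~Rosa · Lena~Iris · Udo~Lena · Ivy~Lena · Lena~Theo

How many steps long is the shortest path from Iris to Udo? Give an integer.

2

One shortest route is Iris – Lena – Udo, which uses 2 edges, and Iris and Udo are not directly tied, so nothing shorter exists. So d(Iris,Udo) = 2.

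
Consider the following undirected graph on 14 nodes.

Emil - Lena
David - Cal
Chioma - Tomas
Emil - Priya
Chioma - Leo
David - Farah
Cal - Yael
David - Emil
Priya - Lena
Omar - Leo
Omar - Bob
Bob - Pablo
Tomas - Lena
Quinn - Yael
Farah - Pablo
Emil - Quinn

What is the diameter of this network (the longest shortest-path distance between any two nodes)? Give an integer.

Eccentricity of each node (its greatest distance to any other): Bob:5, Cal:6, Chioma:5, David:5, Emil:5, Farah:5, Lena:5, Leo:6, Omar:6, Pablo:5, Priya:5, Quinn:6, Tomas:5, Yael:6.
The maximum eccentricity is 6, realized for instance by the pair Quinn–Omar via Quinn – Emil – David – Farah – Pablo – Bob – Omar. So the diameter is 6.

6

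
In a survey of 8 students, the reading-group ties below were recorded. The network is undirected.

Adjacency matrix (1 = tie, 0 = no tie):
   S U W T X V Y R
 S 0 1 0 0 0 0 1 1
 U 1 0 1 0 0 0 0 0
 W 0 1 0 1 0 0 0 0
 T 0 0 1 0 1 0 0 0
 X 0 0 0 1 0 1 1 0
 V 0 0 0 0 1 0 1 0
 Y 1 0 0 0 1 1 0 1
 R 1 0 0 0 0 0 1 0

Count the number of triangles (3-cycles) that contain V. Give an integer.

V's neighbors: X and Y.
Neighbor pairs that are themselves tied: V–X–Y. Each forms one triangle with V, for 1 in total.

1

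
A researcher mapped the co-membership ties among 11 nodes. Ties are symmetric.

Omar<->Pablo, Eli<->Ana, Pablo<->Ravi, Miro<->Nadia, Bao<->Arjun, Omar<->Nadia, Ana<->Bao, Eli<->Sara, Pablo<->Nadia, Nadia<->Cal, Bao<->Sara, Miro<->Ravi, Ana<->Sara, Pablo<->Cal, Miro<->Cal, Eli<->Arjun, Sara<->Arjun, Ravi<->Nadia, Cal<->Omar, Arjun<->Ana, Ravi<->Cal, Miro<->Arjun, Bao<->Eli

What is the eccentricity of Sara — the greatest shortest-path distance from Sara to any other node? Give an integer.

Distances from Sara: Ana:1, Arjun:1, Bao:1, Cal:3, Eli:1, Miro:2, Nadia:3, Omar:4, Pablo:4, Ravi:3.
The largest is 4 (to Omar and Pablo), so the eccentricity of Sara is 4.

4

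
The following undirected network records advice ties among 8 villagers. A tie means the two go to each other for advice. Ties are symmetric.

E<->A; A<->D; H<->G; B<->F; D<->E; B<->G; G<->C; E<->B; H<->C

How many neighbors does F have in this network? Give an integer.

F is directly tied to B. That is 1 neighbor, so the degree of F is 1.

1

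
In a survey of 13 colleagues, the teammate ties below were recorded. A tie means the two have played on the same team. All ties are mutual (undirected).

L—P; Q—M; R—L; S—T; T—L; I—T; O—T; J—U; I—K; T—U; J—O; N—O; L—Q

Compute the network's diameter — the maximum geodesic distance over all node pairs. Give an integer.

Eccentricity of each node (its greatest distance to any other): I:4, J:5, K:5, L:3, M:5, N:5, O:4, P:4, Q:4, R:4, S:4, T:3, U:4.
The maximum eccentricity is 5, realized for instance by the pair M–N via M – Q – L – T – O – N. So the diameter is 5.

5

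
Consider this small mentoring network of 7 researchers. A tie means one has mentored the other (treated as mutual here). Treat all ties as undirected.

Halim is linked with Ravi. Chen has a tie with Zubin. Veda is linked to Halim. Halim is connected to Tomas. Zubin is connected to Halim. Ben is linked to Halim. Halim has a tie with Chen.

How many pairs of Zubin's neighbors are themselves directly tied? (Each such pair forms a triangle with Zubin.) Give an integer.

1

Zubin's neighbors: Chen and Halim.
Neighbor pairs that are themselves tied: Zubin–Chen–Halim. Each forms one triangle with Zubin, for 1 in total.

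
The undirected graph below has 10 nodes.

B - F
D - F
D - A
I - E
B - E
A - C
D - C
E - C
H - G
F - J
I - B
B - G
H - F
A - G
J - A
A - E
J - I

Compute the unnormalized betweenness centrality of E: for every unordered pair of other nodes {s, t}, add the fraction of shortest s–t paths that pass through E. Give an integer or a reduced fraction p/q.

Pairs whose geodesics pass through E — D–I: 2/5; I–A: 1/2; I–C: 1; B–A: 1/2; B–C: 1.
All other pairs contribute 0.
Summing the contributions gives betweenness(E) = 17/5.

17/5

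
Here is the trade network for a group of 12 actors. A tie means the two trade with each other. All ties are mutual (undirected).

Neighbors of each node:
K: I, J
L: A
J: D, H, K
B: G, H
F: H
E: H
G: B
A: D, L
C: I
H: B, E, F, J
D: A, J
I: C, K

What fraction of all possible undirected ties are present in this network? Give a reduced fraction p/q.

There are 11 edges and 12 nodes, so the maximum possible is C(12,2) = 66.
Density = 11/66 = 1/6.

1/6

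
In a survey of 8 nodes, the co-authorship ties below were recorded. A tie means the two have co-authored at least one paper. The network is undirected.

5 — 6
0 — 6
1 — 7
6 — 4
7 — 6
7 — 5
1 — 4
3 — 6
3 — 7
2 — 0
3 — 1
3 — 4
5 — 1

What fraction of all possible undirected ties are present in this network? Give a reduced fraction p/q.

13/28

There are 13 edges and 8 nodes, so the maximum possible is C(8,2) = 28.
Density = 13/28.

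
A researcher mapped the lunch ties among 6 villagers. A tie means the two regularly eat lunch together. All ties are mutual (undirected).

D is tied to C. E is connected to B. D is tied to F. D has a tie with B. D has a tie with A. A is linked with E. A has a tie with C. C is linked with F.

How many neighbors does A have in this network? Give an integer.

3

A is directly tied to C, D, and E. That is 3 neighbors, so the degree of A is 3.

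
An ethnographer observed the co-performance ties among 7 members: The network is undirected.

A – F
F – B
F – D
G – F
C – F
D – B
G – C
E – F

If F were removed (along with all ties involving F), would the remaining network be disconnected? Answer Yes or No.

Yes

Removing F leaves {C and G} with no path to {B and D}, so the network splits into 4 components. F is a cut vertex.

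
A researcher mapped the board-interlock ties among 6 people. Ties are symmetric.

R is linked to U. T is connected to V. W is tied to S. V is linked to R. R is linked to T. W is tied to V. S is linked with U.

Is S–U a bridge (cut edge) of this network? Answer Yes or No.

No

Even without that edge, S still reaches U via S – W – V – R – U, so the network stays connected. Not a bridge.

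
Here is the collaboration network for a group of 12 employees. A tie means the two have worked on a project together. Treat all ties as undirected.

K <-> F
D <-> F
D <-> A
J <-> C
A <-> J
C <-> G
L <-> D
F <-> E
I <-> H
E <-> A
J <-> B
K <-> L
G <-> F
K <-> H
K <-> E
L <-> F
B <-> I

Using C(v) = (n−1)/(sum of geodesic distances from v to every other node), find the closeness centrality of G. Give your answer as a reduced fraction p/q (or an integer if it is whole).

Distances from G: A:3, B:3, C:1, D:2, E:2, F:1, H:3, I:4, J:2, K:2, L:2. Sum = 25.
n = 12, so closeness = 11/25.

11/25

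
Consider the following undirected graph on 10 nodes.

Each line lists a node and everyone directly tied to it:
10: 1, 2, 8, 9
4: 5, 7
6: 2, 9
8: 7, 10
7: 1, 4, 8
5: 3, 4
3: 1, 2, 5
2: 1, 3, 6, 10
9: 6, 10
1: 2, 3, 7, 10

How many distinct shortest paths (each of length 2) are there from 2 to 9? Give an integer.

The shortest distance is 2. The length-2 paths are: 2–6–9; 2–10–9.
That gives 2 distinct shortest paths.

2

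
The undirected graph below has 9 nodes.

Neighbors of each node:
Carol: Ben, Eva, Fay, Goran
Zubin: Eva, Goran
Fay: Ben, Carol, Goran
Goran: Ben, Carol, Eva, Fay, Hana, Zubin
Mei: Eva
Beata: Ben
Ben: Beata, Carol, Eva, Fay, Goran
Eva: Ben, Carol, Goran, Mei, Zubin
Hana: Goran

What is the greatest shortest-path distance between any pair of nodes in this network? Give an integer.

Eccentricity of each node (its greatest distance to any other): Beata:3, Ben:2, Carol:2, Eva:2, Fay:3, Goran:2, Hana:3, Mei:3, Zubin:3.
The maximum eccentricity is 3, realized for instance by the pair Hana–Mei via Hana – Goran – Eva – Mei. So the diameter is 3.

3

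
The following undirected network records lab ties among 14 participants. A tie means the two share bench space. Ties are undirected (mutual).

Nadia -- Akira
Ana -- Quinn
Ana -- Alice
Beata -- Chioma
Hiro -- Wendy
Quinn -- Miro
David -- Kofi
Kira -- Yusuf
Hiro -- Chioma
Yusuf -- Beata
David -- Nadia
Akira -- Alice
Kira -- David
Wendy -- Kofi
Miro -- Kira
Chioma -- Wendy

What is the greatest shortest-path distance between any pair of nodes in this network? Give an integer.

Eccentricity of each node (its greatest distance to any other): Akira:5, Alice:6, Ana:7, Beata:6, Chioma:6, David:4, Hiro:7, Kira:4, Kofi:5, Miro:5, Nadia:4, Quinn:6, Wendy:6, Yusuf:5.
The maximum eccentricity is 7, realized for instance by the pair Ana–Hiro via Ana – Quinn – Miro – Kira – Yusuf – Beata – Chioma – Hiro. So the diameter is 7.

7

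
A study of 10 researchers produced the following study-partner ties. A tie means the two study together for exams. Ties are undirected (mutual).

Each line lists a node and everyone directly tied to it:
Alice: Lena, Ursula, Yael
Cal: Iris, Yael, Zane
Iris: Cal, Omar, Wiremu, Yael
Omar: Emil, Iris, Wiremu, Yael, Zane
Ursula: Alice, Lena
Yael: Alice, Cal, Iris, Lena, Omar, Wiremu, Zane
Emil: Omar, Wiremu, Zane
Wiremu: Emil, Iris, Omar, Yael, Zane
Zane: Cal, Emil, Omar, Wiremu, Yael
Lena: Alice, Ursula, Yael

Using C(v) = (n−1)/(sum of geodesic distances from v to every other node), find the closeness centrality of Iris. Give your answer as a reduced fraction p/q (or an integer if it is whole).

3/5

Distances from Iris: Alice:2, Cal:1, Emil:2, Lena:2, Omar:1, Ursula:3, Wiremu:1, Yael:1, Zane:2. Sum = 15.
n = 10, so closeness = 9/15 = 3/5.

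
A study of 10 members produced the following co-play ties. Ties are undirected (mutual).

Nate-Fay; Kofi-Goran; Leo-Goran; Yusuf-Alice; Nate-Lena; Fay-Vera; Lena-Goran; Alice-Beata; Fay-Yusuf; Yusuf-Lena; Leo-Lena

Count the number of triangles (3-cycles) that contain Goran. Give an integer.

Goran's neighbors: Kofi, Lena, and Leo.
Neighbor pairs that are themselves tied: Goran–Lena–Leo. Each forms one triangle with Goran, for 1 in total.

1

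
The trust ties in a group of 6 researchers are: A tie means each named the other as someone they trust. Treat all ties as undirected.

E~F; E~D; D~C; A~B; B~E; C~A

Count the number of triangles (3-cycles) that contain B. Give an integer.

B's neighbors are A and E, but none of them are tied to each other, so no triangle contains B.

0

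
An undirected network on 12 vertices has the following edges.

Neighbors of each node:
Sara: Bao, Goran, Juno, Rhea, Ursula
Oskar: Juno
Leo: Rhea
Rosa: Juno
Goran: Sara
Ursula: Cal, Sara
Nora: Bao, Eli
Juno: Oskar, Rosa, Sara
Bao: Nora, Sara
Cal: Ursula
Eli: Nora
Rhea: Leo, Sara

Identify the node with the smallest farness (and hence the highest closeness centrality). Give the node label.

Sara

Farness (sum of distances to all others) for each node — Bao:24, Cal:36, Eli:42, Goran:28, Juno:24, Leo:36, Nora:32, Oskar:34, Rhea:26, Rosa:34, Sara:18, Ursula:26.
The smallest farness is 18, for Sara, so Sara has the highest closeness.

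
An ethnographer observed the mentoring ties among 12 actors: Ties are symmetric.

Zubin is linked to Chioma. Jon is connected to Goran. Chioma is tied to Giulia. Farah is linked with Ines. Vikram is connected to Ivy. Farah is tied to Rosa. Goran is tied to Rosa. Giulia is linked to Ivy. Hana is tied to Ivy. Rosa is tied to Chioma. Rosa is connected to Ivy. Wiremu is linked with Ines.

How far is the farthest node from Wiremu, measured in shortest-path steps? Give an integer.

Distances from Wiremu: Chioma:4, Farah:2, Giulia:5, Goran:4, Hana:5, Ines:1, Ivy:4, Jon:5, Rosa:3, Vikram:5, Zubin:5.
The largest is 5 (to Vikram, Hana, Giulia, Zubin, and Jon), so the eccentricity of Wiremu is 5.

5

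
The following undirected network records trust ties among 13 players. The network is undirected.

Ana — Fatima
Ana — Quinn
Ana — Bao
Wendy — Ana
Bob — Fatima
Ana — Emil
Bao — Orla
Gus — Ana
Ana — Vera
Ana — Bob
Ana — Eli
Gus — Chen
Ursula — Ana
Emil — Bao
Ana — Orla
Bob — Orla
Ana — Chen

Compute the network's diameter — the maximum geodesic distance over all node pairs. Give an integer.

Eccentricity of each node (its greatest distance to any other): Ana:1, Bao:2, Bob:2, Chen:2, Eli:2, Emil:2, Fatima:2, Gus:2, Orla:2, Quinn:2, Ursula:2, Vera:2, Wendy:2.
The maximum eccentricity is 2, realized for instance by the pair Fatima–Wendy via Fatima – Ana – Wendy. So the diameter is 2.

2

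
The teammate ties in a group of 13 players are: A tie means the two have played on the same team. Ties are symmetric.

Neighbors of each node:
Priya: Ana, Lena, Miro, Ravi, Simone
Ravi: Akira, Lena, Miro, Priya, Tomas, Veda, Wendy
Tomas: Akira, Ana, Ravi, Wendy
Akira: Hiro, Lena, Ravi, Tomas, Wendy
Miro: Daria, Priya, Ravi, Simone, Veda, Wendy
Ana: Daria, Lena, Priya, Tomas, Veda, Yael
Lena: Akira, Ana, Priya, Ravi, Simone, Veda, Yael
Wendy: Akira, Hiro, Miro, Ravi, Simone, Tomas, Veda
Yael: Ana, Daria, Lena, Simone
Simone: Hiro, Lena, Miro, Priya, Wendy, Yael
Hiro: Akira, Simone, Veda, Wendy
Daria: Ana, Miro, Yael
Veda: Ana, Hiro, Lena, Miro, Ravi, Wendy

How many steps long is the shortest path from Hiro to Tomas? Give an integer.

2

One shortest route is Hiro – Akira – Tomas, which uses 2 edges, and Hiro and Tomas are not directly tied, so nothing shorter exists. So d(Hiro,Tomas) = 2.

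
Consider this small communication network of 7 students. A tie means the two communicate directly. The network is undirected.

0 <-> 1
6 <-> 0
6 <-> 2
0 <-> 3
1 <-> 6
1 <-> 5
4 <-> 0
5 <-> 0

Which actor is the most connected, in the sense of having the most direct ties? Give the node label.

0

Degrees — 0:5, 1:3, 2:1, 3:1, 4:1, 5:2, 6:3.
The maximum is 5, attained only by 0.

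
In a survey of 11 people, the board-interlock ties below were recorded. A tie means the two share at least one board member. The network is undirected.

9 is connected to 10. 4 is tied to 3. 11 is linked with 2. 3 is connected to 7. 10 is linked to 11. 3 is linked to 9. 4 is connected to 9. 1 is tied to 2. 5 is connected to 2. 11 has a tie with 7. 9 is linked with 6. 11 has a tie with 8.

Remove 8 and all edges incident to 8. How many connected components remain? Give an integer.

1

8's neighbors (11) remain reachable from one another through other ties, so the rest of the network stays in one piece.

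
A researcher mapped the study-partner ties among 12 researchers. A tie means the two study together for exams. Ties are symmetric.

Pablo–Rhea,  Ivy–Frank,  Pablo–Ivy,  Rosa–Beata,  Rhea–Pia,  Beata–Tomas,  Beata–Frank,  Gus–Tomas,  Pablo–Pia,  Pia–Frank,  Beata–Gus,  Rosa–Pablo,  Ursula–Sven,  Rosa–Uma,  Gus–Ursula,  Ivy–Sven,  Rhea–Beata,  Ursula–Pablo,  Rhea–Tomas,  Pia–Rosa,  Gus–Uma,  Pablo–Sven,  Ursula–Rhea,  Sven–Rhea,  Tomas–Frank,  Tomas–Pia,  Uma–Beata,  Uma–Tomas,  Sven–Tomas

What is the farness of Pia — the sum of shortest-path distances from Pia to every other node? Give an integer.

Distances from Pia: Beata:2, Frank:1, Gus:2, Ivy:2, Pablo:1, Rhea:1, Rosa:1, Sven:2, Tomas:1, Uma:2, Ursula:2.
Sum = 2 + 1 + 2 + 2 + 1 + 1 + 1 + 2 + 1 + 2 + 2 = 17.

17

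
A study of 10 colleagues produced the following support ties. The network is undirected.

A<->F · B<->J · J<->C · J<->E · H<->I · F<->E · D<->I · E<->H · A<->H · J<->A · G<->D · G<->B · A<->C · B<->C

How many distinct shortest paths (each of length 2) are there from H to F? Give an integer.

2

The shortest distance is 2. The length-2 paths are: H–E–F; H–A–F.
That gives 2 distinct shortest paths.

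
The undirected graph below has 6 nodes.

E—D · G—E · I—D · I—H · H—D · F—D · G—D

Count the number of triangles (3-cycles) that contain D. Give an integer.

D's neighbors: E, F, G, H, and I.
Neighbor pairs that are themselves tied: D–E–G; D–H–I. Each forms one triangle with D, for 2 in total.

2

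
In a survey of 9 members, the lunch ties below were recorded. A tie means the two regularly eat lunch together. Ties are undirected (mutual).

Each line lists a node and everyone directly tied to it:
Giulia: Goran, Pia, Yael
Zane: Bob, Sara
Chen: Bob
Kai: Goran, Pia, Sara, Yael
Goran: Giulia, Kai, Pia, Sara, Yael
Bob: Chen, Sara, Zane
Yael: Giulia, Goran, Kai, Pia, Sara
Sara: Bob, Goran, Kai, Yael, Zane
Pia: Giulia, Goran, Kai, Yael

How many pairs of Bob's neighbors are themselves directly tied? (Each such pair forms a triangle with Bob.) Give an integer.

Bob's neighbors: Chen, Sara, and Zane.
Neighbor pairs that are themselves tied: Bob–Sara–Zane. Each forms one triangle with Bob, for 1 in total.

1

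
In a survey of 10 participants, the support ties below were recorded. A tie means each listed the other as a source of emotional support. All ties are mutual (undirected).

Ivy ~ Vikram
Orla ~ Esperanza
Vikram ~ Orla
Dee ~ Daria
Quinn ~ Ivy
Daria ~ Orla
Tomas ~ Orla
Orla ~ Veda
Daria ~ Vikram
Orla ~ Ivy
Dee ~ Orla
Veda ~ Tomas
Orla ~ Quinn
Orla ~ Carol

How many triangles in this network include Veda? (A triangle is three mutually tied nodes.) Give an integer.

Veda's neighbors: Orla and Tomas.
Neighbor pairs that are themselves tied: Veda–Orla–Tomas. Each forms one triangle with Veda, for 1 in total.

1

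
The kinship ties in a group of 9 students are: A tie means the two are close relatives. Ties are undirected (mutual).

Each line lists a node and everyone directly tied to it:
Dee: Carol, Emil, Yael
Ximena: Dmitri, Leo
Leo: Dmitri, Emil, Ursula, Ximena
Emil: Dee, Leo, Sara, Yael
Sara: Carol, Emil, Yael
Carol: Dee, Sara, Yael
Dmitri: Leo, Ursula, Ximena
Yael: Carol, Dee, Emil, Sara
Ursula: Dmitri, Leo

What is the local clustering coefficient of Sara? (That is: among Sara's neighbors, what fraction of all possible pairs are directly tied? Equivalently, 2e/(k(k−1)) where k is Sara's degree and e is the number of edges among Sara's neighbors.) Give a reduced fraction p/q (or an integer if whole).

Sara's neighbors: Carol, Emil, and Yael (k = 3).
Possible neighbor pairs: C(3,2) = 3. Edges among them: Carol–Yael, Emil–Yael → e = 2.
Clustering(Sara) = 2/3.

2/3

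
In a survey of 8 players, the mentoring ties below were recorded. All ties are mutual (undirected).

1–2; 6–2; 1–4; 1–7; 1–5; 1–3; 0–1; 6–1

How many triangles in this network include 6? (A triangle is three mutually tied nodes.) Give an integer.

1

6's neighbors: 1 and 2.
Neighbor pairs that are themselves tied: 6–1–2. Each forms one triangle with 6, for 1 in total.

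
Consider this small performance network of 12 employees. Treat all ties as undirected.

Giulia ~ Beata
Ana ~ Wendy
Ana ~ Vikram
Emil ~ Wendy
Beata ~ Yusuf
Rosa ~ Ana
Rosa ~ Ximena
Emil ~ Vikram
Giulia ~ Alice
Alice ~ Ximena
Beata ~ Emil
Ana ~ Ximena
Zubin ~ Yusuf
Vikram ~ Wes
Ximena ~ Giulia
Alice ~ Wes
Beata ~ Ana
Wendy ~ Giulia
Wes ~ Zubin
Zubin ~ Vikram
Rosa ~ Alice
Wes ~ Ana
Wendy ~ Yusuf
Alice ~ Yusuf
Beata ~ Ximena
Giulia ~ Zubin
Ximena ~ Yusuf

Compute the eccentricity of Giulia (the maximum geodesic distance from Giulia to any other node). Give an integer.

Distances from Giulia: Alice:1, Ana:2, Beata:1, Emil:2, Rosa:2, Vikram:2, Wendy:1, Wes:2, Ximena:1, Yusuf:2, Zubin:1.
The largest is 2 (to Ana, Emil, Yusuf, Rosa, Wes, and Vikram), so the eccentricity of Giulia is 2.

2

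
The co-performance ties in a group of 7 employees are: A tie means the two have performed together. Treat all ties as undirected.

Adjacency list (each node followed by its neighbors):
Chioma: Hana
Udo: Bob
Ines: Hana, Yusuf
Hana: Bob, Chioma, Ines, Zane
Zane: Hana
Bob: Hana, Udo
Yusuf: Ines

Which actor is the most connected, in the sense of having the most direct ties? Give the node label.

Hana

Degrees — Bob:2, Chioma:1, Hana:4, Ines:2, Udo:1, Yusuf:1, Zane:1.
The maximum is 4, attained only by Hana.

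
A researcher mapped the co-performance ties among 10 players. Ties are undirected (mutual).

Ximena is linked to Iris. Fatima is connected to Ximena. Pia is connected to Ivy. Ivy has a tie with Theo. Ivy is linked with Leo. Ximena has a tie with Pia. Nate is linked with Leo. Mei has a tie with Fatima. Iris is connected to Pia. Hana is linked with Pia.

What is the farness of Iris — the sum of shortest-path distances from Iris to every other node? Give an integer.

Distances from Iris: Fatima:2, Hana:2, Ivy:2, Leo:3, Mei:3, Nate:4, Pia:1, Theo:3, Ximena:1.
Sum = 2 + 2 + 2 + 3 + 3 + 4 + 1 + 3 + 1 = 21.

21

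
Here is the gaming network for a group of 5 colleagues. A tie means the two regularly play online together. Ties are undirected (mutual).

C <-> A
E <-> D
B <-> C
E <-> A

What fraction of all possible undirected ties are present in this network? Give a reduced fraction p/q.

2/5

There are 4 edges and 5 nodes, so the maximum possible is C(5,2) = 10.
Density = 4/10 = 2/5.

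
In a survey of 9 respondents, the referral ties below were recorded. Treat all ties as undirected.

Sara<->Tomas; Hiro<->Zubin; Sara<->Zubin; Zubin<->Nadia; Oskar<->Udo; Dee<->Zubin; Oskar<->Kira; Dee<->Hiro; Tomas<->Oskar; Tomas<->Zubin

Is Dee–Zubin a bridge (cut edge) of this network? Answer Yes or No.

No

Even without that edge, Dee still reaches Zubin via Dee – Hiro – Zubin, so the network stays connected. Not a bridge.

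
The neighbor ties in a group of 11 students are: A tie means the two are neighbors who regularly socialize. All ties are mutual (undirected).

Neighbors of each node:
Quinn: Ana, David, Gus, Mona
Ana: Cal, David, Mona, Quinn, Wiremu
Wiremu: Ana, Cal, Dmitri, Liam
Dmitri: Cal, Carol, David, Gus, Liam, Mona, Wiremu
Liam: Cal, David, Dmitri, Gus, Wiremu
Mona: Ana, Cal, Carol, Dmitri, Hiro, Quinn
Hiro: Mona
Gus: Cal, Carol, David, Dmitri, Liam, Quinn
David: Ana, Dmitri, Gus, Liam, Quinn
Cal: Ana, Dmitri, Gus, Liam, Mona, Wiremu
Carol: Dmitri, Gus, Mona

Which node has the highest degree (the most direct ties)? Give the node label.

Degrees — Ana:5, Cal:6, Carol:3, David:5, Dmitri:7, Gus:6, Hiro:1, Liam:5, Mona:6, Quinn:4, Wiremu:4.
The maximum is 7, attained only by Dmitri.

Dmitri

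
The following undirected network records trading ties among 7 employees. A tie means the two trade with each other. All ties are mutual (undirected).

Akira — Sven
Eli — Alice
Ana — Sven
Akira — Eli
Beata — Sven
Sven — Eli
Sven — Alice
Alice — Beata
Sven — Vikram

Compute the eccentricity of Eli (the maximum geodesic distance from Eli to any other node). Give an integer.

2

Distances from Eli: Akira:1, Alice:1, Ana:2, Beata:2, Sven:1, Vikram:2.
The largest is 2 (to Beata, Vikram, and Ana), so the eccentricity of Eli is 2.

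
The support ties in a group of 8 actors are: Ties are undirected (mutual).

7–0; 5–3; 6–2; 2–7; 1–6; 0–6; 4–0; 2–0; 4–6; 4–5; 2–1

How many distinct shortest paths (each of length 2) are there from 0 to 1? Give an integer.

The shortest distance is 2. The length-2 paths are: 0–6–1; 0–2–1.
That gives 2 distinct shortest paths.

2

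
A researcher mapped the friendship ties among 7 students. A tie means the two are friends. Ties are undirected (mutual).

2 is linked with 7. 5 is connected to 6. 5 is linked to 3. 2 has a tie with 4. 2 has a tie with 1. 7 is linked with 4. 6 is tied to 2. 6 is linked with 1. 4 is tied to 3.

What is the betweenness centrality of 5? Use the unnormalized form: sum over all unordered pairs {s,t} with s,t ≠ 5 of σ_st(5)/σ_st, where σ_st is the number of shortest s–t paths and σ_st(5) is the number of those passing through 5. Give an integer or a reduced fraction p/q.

3/2

Pairs whose geodesics pass through 5 — 1–3: 1/2; 3–6: 1.
All other pairs contribute 0.
Summing the contributions gives betweenness(5) = 3/2.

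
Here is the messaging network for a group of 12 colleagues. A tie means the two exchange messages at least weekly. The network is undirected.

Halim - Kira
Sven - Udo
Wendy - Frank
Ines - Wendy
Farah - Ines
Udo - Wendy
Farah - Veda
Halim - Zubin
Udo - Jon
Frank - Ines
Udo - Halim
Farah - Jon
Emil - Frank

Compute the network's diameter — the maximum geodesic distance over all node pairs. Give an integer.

5

Eccentricity of each node (its greatest distance to any other): Emil:5, Farah:4, Frank:4, Halim:4, Ines:4, Jon:4, Kira:5, Sven:4, Udo:3, Veda:5, Wendy:3, Zubin:5.
The maximum eccentricity is 5, realized for instance by the pair Emil–Zubin via Emil – Frank – Wendy – Udo – Halim – Zubin. So the diameter is 5.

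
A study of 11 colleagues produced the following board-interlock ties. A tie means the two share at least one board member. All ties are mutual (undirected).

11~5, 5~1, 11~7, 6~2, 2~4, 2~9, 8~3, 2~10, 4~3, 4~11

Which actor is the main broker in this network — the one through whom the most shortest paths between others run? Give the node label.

4

Unnormalized betweenness of each node: 1:0, 2:24, 3:9, 4:32, 5:9, 6:0, 7:0, 8:0, 9:0, 10:0, 11:23.
4 has the largest value, 32, making it the main broker — the node through which the most shortest paths run.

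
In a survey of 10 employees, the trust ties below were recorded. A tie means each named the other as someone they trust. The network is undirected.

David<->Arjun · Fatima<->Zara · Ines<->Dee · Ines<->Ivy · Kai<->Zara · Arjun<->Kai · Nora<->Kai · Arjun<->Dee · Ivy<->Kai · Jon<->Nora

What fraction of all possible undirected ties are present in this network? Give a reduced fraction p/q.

There are 10 edges and 10 nodes, so the maximum possible is C(10,2) = 45.
Density = 10/45 = 2/9.

2/9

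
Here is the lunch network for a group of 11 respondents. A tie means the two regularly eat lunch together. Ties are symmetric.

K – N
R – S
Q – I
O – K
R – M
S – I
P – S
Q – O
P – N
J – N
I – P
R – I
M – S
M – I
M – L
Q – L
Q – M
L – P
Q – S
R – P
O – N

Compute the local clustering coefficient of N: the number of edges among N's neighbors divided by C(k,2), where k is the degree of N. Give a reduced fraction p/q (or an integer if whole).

1/6

N's neighbors: J, K, O, and P (k = 4).
Possible neighbor pairs: C(4,2) = 6. Edges among them: K–O → e = 1.
Clustering(N) = 1/6.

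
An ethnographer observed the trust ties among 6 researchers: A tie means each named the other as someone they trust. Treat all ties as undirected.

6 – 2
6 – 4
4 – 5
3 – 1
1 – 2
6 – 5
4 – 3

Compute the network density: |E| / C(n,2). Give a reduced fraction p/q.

7/15

There are 7 edges and 6 nodes, so the maximum possible is C(6,2) = 15.
Density = 7/15.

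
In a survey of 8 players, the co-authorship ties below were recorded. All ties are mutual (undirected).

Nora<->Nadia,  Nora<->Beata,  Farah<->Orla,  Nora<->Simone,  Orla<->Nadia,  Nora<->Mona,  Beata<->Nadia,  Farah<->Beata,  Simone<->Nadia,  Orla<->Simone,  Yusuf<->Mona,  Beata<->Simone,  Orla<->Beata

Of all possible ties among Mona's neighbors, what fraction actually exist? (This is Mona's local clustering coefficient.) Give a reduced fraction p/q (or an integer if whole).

Mona's neighbors: Nora and Yusuf (k = 2).
Possible neighbor pairs: C(2,2) = 1. Edges among them: none → e = 0.
Clustering(Mona) = 0/1.

0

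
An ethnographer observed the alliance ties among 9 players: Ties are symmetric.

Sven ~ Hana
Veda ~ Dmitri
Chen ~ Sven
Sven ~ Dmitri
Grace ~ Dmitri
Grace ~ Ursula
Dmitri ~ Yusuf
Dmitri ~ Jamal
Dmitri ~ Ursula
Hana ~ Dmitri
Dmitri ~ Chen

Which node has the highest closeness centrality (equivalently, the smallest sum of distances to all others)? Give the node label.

Farness (sum of distances to all others) for each node — Chen:14, Dmitri:8, Grace:14, Hana:14, Jamal:15, Sven:13, Ursula:14, Veda:15, Yusuf:15.
The smallest farness is 8, for Dmitri, so Dmitri has the highest closeness.

Dmitri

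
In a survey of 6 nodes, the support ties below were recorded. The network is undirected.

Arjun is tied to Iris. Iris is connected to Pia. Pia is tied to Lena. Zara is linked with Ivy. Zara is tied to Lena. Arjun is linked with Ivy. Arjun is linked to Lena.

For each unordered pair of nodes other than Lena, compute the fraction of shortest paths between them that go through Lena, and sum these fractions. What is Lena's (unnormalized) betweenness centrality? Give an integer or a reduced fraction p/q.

10/3

Pairs whose geodesics pass through Lena — Zara–Arjun: 1/2; Zara–Iris: 2/3; Zara–Pia: 1; Ivy–Pia: 2/3; Arjun–Pia: 1/2.
All other pairs contribute 0.
Summing the contributions gives betweenness(Lena) = 10/3.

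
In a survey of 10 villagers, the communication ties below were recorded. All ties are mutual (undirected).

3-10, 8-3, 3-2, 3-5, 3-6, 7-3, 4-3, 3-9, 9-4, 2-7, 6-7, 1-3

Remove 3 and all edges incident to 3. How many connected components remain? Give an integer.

Without 3, the remaining ties split the others into: {1}; {4, 9}; {2, 6, 7}; {5}; {8}; {10}.
That's 6 separate components.

6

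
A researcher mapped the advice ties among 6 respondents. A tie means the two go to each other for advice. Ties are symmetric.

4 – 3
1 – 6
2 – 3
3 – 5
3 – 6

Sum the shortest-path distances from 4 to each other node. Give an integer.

Distances from 4: 1:3, 2:2, 3:1, 5:2, 6:2.
Sum = 3 + 2 + 1 + 2 + 2 = 10.

10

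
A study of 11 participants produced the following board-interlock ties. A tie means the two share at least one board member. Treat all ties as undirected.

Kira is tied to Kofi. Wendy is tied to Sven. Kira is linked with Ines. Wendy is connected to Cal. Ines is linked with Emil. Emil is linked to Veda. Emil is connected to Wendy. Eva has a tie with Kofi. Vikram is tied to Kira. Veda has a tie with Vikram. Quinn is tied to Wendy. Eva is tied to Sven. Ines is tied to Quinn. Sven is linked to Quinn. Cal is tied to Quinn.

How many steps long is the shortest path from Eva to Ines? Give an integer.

One shortest route is Eva – Sven – Quinn – Ines, which uses 3 edges, and at distance 2 from Eva we only reach {Kira, Quinn, Wendy}, which does not include Ines. So d(Eva,Ines) = 3.

3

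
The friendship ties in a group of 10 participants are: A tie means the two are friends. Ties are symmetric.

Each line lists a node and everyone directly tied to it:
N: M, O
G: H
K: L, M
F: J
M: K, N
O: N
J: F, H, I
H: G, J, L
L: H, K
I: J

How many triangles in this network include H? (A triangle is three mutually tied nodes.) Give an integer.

0

H's neighbors are G, J, and L, but none of them are tied to each other, so no triangle contains H.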